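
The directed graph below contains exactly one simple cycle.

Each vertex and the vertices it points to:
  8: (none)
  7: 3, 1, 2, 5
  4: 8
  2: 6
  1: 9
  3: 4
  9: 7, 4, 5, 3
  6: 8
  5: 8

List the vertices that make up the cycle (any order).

1, 7, 9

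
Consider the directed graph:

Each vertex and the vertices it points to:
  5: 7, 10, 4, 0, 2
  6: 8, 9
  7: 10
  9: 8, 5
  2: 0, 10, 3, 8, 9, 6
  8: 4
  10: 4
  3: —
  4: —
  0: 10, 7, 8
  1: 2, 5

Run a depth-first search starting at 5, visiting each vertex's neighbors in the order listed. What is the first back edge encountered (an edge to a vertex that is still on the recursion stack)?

9->5

DFS from 5 (visiting each vertex's neighbors in the order listed); mark gray on enter, black on exit:
5 gray
  7 gray
    10 gray
      4 gray
      4 black
    10 black
  7 black
  5→10: 10 black — skip
  5→4: 4 black — skip
  0 gray
    0→10: 10 black — skip
    0→7: 7 black — skip
    8 gray
      8→4: 4 black — skip
    8 black
  0 black
  2 gray
    2→0: 0 black — skip
    2→10: 10 black — skip
    3 gray
    3 black
    2→8: 8 black — skip
    9 gray
      9→8: 8 black — skip
      9→5: 5 is gray → back edge
First back edge: 9 → 5.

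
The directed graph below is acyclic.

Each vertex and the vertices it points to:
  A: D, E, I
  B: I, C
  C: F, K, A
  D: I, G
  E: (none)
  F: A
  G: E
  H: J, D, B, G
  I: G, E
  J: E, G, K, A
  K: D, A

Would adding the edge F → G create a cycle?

Adding F→G creates a cycle iff G can already reach F.
Explore from G: no path reaches F. The graph stays acyclic.

No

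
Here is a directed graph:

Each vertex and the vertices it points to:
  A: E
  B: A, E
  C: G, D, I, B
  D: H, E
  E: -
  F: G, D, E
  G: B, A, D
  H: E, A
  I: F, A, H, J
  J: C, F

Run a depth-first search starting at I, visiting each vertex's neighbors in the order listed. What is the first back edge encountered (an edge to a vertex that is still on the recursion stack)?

DFS from I (visiting each vertex's neighbors in the order listed); mark gray on enter, black on exit:
I gray
  F gray
    G gray
      B gray
        A gray
          E gray
          E black
        A black
        B→E: E black — skip
      B black
      G→A: A black — skip
      D gray
        H gray
          H→E: E black — skip
          H→A: A black — skip
        H black
        D→E: E black — skip
      D black
    G black
    F→D: D black — skip
    F→E: E black — skip
  F black
  I→A: A black — skip
  I→H: H black — skip
  J gray
    C gray
      C→G: G black — skip
      C→D: D black — skip
      C→I: I is gray → back edge
First back edge: C → I.

C→I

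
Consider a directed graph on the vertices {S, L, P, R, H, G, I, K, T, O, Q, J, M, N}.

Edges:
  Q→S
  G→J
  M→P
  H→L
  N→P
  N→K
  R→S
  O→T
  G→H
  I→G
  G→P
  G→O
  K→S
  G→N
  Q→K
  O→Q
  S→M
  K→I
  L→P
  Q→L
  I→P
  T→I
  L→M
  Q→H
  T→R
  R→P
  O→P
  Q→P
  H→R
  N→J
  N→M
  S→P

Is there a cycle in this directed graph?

DFS with white/gray/black marking, starting from L:
L gray
  M gray
    P gray
    P black
  M black
  L→P: P black — skip
L black
S gray
  S→M: M black — skip
  S→P: P black — skip
S black
R gray
  R→S: S black — skip
  R→P: P black — skip
R black
H gray
  H→R: R black — skip
  H→L: L black — skip
H black
G gray
  O gray
    Q gray
      Q→H: H black — skip
      Q→S: S black — skip
      Q→L: L black — skip
      Q→P: P black — skip
      K gray
        K→S: S black — skip
        I gray
          I→G: G is gray → back edge
Back edge found, so a cycle exists: G → O → Q → K → I → G.

Yes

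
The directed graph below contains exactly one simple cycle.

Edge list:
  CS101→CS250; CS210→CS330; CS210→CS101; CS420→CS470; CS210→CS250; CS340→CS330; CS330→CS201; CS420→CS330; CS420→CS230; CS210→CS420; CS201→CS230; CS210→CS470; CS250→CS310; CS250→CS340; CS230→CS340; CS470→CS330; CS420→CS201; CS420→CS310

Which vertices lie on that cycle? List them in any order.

CS201, CS230, CS330, CS340

DFS with gray/black marking from CS330:
CS330 gray
  CS201 gray
    CS230 gray
      CS340 gray
        CS340→CS330: CS330 is gray → back edge
Back edge closes the cycle CS330 → CS201 → CS230 → CS340 → CS330; its vertices are {CS201, CS230, CS330, CS340}.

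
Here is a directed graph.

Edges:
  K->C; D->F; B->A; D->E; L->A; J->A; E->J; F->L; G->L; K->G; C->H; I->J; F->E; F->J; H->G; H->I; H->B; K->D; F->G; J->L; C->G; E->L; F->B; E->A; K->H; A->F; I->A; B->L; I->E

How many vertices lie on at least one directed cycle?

A vertex is on a directed cycle iff it belongs to a strongly connected component of size ≥ 2 (or has a self-loop).
The vertices on cycles are {A, B, E, F, G, J, L} — 7 in total.

7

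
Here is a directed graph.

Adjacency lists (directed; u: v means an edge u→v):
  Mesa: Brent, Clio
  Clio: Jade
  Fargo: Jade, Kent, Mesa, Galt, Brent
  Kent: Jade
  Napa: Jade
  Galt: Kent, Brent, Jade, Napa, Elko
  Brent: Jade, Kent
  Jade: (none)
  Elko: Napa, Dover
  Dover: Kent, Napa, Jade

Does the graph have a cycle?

DFS with white/gray/black marking, starting from Napa:
Napa gray
  Jade gray
  Jade black
Napa black
Mesa gray
  Brent gray
    Brent→Jade: Jade black — skip
    Kent gray
      Kent→Jade: Jade black — skip
    Kent black
  Brent black
  Clio gray
    Clio→Jade: Jade black — skip
  Clio black
Mesa black
Fargo gray
  Fargo→Jade: Jade black — skip
  Fargo→Kent: Kent black — skip
  Fargo→Mesa: Mesa black — skip
  Galt gray
    Galt→Kent: Kent black — skip
    Galt→Brent: Brent black — skip
    Galt→Jade: Jade black — skip
    Galt→Napa: Napa black — skip
    Elko gray
      Elko→Napa: Napa black — skip
      Dover gray
        Dover→Kent: Kent black — skip
        Dover→Napa: Napa black — skip
        Dover→Jade: Jade black — skip
      Dover black
    Elko black
  Galt black
  Fargo→Brent: Brent black — skip
Fargo black
Every edge goes to a white or black vertex — no back edge, so the graph is acyclic.

No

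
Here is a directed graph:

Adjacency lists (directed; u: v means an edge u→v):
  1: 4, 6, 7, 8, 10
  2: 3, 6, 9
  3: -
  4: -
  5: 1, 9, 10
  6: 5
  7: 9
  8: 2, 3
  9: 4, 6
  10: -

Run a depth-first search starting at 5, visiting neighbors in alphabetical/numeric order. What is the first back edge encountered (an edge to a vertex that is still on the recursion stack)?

DFS from 5 (visiting neighbors in alphabetical/numeric order); mark gray on enter, black on exit:
5 gray
  1 gray
    4 gray
    4 black
    6 gray
      6→5: 5 is gray → back edge
First back edge: 6 → 5.

6->5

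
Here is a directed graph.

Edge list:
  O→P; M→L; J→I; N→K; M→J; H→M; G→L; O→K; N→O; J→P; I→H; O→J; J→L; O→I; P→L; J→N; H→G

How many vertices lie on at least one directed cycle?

6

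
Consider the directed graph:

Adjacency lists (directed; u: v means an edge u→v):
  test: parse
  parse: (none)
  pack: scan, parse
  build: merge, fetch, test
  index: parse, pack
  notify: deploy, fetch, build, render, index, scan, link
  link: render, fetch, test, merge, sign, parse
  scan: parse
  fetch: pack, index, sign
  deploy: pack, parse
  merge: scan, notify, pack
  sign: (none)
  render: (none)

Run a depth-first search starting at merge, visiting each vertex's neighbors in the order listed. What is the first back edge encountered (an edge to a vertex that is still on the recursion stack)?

build→merge

DFS from merge (visiting each vertex's neighbors in the order listed); mark gray on enter, black on exit:
merge gray
  scan gray
    parse gray
    parse black
  scan black
  notify gray
    deploy gray
      pack gray
        pack→scan: scan black — skip
        pack→parse: parse black — skip
      pack black
      deploy→parse: parse black — skip
    deploy black
    fetch gray
      fetch→pack: pack black — skip
      index gray
        index→parse: parse black — skip
        index→pack: pack black — skip
      index black
      sign gray
      sign black
    fetch black
    build gray
      build→merge: merge is gray → back edge
First back edge: build → merge.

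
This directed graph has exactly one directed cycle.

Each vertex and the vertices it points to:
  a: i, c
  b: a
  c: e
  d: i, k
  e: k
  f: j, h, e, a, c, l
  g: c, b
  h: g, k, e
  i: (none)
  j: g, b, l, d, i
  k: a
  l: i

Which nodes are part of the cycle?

DFS with gray/black marking from e:
e gray
  k gray
    a gray
      i gray
      i black
      c gray
        c→e: e is gray → back edge
Back edge closes the cycle e → k → a → c → e; its vertices are {a, c, e, k}.

a, c, e, k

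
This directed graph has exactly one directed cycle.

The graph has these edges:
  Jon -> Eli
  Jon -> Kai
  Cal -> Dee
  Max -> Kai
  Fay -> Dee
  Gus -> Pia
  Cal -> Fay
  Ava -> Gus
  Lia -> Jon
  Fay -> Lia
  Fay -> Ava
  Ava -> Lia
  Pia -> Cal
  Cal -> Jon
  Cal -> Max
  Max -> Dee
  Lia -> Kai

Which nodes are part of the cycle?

DFS with gray/black marking from Cal:
Cal gray
  Dee gray
  Dee black
  Jon gray
    Kai gray
    Kai black
    Eli gray
    Eli black
  Jon black
  Max gray
    Max→Dee: Dee black — skip
    Max→Kai: Kai black — skip
  Max black
  Fay gray
    Fay→Dee: Dee black — skip
    Lia gray
      Lia→Kai: Kai black — skip
      Lia→Jon: Jon black — skip
    Lia black
    Ava gray
      Ava→Lia: Lia black — skip
      Gus gray
        Pia gray
          Pia→Cal: Cal is gray → back edge
Back edge closes the cycle Cal → Fay → Ava → Gus → Pia → Cal; its vertices are {Ava, Cal, Fay, Gus, Pia}.

Ava, Cal, Fay, Gus, Pia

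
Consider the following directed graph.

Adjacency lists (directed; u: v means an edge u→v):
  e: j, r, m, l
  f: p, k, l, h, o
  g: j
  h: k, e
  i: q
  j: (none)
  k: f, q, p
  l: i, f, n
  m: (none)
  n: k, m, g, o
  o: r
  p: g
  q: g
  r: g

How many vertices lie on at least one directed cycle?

6

A vertex is on a directed cycle iff it belongs to a strongly connected component of size ≥ 2 (or has a self-loop).
The vertices on cycles are {e, f, h, k, l, n} — 6 in total.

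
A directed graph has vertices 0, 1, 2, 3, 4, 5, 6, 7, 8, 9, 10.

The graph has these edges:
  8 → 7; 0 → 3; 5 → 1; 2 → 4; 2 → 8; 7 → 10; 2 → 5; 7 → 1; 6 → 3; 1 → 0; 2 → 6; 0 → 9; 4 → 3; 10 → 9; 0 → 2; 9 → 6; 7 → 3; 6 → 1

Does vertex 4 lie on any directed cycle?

No

4 lies on a cycle iff there is a path from 4 back to itself.
Exploring from 4, it never reaches itself; equivalently, its strongly connected component is a singleton.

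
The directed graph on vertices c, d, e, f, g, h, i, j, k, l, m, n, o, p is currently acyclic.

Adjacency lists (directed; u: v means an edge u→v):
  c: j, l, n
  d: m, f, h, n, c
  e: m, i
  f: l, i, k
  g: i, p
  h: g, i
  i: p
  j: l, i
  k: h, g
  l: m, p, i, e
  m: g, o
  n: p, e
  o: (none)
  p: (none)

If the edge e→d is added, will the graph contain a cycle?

Yes

Adding e→d creates a cycle iff d can already reach e.
Path from d: d → n → e.
So d → … → e → d is a cycle.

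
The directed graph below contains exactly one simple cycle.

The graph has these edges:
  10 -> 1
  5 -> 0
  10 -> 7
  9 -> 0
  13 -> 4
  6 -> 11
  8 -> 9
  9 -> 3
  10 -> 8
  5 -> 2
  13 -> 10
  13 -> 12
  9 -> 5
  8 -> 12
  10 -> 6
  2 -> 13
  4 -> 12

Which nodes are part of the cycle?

2, 5, 8, 9, 10, 13

DFS with gray/black marking from 10:
10 gray
  1 gray
  1 black
  6 gray
    11 gray
    11 black
  6 black
  7 gray
  7 black
  8 gray
    9 gray
      0 gray
      0 black
      3 gray
      3 black
      5 gray
        2 gray
          13 gray
            4 gray
              12 gray
              12 black
            4 black
            13→12: 12 black — skip
            13→10: 10 is gray → back edge
Back edge closes the cycle 10 → 8 → 9 → 5 → 2 → 13 → 10; its vertices are {2, 5, 8, 9, 10, 13}.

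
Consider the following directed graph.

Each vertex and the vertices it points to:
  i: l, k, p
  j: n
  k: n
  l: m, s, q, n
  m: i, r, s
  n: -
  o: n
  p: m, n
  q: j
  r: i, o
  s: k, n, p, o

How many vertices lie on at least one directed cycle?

A vertex is on a directed cycle iff it belongs to a strongly connected component of size ≥ 2 (or has a self-loop).
The vertices on cycles are {i, l, m, p, r, s} — 6 in total.

6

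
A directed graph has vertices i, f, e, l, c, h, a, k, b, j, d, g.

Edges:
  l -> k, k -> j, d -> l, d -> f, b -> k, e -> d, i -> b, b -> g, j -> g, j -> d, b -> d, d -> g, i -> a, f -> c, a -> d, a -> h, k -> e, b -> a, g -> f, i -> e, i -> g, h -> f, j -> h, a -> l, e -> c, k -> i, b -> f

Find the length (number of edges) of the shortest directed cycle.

For each vertex v, BFS finds the shortest path from v back to v.
The shortest such closed walk is k → i → b → k, length 3.

3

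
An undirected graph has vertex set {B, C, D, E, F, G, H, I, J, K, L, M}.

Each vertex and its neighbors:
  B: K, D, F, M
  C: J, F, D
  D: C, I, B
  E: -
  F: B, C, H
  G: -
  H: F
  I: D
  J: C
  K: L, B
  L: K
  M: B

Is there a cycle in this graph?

DFS, tracking each vertex's parent; an edge to a visited non-parent vertex closes a cycle.
Start from F:
visit F (parent –)
  visit B (parent F)
    visit K (parent B)
      visit L (parent K)
        L–K: parent, skip
      K–B: parent, skip
    visit D (parent B)
      visit C (parent D)
        visit J (parent C)
          J–C: parent, skip
        C–F: F visited and ≠ parent → cycle
Cycle: F – B – D – C – F.

Yes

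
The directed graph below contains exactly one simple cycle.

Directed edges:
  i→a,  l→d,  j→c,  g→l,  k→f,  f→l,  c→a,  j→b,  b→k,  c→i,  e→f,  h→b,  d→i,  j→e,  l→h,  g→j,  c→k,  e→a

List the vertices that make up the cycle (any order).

b, f, h, k, l

DFS with gray/black marking from l:
l gray
  h gray
    b gray
      k gray
        f gray
          f→l: l is gray → back edge
Back edge closes the cycle l → h → b → k → f → l; its vertices are {b, f, h, k, l}.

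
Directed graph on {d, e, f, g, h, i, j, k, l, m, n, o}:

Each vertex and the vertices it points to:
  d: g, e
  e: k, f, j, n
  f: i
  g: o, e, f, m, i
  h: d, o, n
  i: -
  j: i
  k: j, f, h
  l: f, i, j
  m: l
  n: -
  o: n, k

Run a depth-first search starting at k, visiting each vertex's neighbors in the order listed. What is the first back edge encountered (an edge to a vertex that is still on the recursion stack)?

o→k

DFS from k (visiting each vertex's neighbors in the order listed); mark gray on enter, black on exit:
k gray
  j gray
    i gray
    i black
  j black
  f gray
    f→i: i black — skip
  f black
  h gray
    d gray
      g gray
        o gray
          n gray
          n black
          o→k: k is gray → back edge
First back edge: o → k.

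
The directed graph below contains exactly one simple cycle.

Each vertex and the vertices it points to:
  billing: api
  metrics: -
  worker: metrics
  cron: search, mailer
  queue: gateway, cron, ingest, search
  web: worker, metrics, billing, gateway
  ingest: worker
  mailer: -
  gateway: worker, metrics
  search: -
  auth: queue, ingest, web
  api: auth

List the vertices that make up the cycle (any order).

api, web, auth, billing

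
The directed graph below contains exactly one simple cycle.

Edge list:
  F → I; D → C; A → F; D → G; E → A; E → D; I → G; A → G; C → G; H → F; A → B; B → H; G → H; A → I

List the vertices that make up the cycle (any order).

F, G, H, I

DFS with gray/black marking from F:
F gray
  I gray
    G gray
      H gray
        H→F: F is gray → back edge
Back edge closes the cycle F → I → G → H → F; its vertices are {F, G, H, I}.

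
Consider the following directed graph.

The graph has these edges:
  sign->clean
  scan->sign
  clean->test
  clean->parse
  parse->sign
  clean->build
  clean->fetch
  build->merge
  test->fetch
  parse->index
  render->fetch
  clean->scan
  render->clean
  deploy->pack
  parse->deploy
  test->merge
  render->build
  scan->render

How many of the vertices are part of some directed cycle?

5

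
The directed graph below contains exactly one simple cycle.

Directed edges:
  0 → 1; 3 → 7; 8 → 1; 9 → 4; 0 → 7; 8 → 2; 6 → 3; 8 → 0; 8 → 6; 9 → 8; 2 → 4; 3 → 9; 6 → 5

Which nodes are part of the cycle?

DFS with gray/black marking from 8:
8 gray
  1 gray
  1 black
  0 gray
    0→1: 1 black — skip
    7 gray
    7 black
  0 black
  2 gray
    4 gray
    4 black
  2 black
  6 gray
    5 gray
    5 black
    3 gray
      3→7: 7 black — skip
      9 gray
        9→4: 4 black — skip
        9→8: 8 is gray → back edge
Back edge closes the cycle 8 → 6 → 3 → 9 → 8; its vertices are {3, 6, 8, 9}.

3, 6, 8, 9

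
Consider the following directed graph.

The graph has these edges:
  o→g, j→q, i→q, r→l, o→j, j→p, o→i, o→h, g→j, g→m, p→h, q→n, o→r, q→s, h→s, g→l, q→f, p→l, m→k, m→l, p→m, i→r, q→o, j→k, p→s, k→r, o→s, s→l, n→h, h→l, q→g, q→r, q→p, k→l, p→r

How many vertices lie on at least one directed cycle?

A vertex is on a directed cycle iff it belongs to a strongly connected component of size ≥ 2 (or has a self-loop).
The vertices on cycles are {g, i, j, o, q} — 5 in total.

5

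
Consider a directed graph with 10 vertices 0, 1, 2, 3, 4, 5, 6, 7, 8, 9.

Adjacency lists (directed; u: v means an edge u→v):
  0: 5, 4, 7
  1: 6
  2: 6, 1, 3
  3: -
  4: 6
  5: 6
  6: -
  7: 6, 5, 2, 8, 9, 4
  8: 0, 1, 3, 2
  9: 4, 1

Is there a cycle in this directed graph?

Yes

DFS with white/gray/black marking, starting from 4:
4 gray
  6 gray
  6 black
4 black
0 gray
  5 gray
    5→6: 6 black — skip
  5 black
  0→4: 4 black — skip
  7 gray
    7→6: 6 black — skip
    7→5: 5 black — skip
    2 gray
      2→6: 6 black — skip
      1 gray
        1→6: 6 black — skip
      1 black
      3 gray
      3 black
    2 black
    8 gray
      8→0: 0 is gray → back edge
Back edge found, so a cycle exists: 0 → 7 → 8 → 0.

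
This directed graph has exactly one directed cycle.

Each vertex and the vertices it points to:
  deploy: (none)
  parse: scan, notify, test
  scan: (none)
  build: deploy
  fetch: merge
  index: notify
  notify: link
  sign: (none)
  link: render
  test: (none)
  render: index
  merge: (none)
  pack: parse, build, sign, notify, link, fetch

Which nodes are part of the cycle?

DFS with gray/black marking from link:
link gray
  render gray
    index gray
      notify gray
        notify→link: link is gray → back edge
Back edge closes the cycle link → render → index → notify → link; its vertices are {link, index, notify, render}.

link, index, notify, render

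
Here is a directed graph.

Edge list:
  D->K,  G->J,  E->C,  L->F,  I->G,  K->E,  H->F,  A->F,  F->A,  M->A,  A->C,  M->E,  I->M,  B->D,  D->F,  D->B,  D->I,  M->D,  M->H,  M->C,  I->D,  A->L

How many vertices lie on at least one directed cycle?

A vertex is on a directed cycle iff it belongs to a strongly connected component of size ≥ 2 (or has a self-loop).
The vertices on cycles are {A, B, D, F, I, L, M} — 7 in total.

7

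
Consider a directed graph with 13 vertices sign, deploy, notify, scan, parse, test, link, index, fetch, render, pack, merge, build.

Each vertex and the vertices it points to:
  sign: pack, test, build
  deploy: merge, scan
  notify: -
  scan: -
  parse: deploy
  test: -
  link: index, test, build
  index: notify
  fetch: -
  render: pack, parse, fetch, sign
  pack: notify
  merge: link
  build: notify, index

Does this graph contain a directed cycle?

DFS with white/gray/black marking, starting from merge:
merge gray
  link gray
    index gray
      notify gray
      notify black
    index black
    test gray
    test black
    build gray
      build→notify: notify black — skip
      build→index: index black — skip
    build black
  link black
merge black
sign gray
  pack gray
    pack→notify: notify black — skip
  pack black
  sign→test: test black — skip
  sign→build: build black — skip
sign black
deploy gray
  deploy→merge: merge black — skip
  scan gray
  scan black
deploy black
parse gray
  parse→deploy: deploy black — skip
parse black
fetch gray
fetch black
render gray
  render→pack: pack black — skip
  render→parse: parse black — skip
  render→fetch: fetch black — skip
  render→sign: sign black — skip
render black
Every edge goes to a white or black vertex — no back edge, so the graph is acyclic.

No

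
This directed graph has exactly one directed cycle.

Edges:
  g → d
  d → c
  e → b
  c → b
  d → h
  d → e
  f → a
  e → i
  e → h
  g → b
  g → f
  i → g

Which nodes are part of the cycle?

d, e, g, i

DFS with gray/black marking from g:
g gray
  f gray
    a gray
    a black
  f black
  b gray
  b black
  d gray
    e gray
      i gray
        i→g: g is gray → back edge
Back edge closes the cycle g → d → e → i → g; its vertices are {d, e, g, i}.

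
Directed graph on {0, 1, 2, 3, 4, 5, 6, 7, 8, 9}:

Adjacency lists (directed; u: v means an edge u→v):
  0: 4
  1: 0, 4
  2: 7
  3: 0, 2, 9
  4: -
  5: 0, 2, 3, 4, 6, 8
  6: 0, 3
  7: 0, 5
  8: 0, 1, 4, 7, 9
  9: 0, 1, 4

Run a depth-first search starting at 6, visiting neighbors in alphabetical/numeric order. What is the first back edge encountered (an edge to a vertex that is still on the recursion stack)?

5->2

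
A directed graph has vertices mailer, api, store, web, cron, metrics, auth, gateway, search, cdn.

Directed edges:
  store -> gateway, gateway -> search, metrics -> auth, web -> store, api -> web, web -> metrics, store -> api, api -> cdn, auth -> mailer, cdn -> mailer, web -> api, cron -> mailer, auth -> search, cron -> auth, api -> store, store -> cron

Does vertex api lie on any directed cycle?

Yes

api is on a cycle iff api can reach itself via ≥1 edge.
api → web → api — yes.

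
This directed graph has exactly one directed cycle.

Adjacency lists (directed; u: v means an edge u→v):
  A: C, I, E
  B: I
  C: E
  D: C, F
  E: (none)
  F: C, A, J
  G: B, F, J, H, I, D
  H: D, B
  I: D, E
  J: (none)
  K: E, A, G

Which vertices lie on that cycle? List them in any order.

DFS with gray/black marking from F:
F gray
  C gray
    E gray
    E black
  C black
  A gray
    A→C: C black — skip
    I gray
      D gray
        D→C: C black — skip
        D→F: F is gray → back edge
Back edge closes the cycle F → A → I → D → F; its vertices are {A, D, F, I}.

A, D, F, I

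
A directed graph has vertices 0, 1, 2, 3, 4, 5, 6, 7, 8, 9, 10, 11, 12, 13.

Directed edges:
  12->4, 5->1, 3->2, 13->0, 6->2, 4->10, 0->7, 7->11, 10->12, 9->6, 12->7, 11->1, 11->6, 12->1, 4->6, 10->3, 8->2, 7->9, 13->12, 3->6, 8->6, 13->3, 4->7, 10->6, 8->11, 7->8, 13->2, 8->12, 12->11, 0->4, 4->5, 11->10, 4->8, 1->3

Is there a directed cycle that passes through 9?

No

9 lies on a cycle iff there is a path from 9 back to itself.
Exploring from 9, it never reaches itself; equivalently, its strongly connected component is a singleton.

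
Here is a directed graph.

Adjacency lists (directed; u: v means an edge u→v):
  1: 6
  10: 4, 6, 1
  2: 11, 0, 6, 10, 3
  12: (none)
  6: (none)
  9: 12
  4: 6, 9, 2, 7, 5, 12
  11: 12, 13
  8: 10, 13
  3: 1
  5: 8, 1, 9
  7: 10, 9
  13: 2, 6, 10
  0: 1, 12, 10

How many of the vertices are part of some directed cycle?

A vertex is on a directed cycle iff it belongs to a strongly connected component of size ≥ 2 (or has a self-loop).
The vertices on cycles are {0, 2, 4, 5, 7, 8, 10, 11, 13} — 9 in total.

9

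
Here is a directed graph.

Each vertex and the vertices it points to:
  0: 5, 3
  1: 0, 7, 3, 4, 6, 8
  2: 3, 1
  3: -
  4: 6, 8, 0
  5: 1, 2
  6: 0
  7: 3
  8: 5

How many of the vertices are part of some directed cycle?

7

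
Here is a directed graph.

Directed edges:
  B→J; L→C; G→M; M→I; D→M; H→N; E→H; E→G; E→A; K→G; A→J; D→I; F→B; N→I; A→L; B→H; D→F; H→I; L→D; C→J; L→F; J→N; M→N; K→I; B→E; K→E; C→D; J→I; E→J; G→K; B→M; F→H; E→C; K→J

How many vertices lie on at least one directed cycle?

9

A vertex is on a directed cycle iff it belongs to a strongly connected component of size ≥ 2 (or has a self-loop).
The vertices on cycles are {A, B, C, D, E, F, G, K, L} — 9 in total.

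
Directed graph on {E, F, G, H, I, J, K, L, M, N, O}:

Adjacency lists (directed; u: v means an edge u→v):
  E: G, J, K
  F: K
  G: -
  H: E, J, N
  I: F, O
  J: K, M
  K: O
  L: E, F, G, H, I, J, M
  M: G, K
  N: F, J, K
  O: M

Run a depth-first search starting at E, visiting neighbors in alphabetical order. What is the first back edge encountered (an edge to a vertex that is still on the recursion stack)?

M→K

DFS from E (visiting neighbors in alphabetical order); mark gray on enter, black on exit:
E gray
  G gray
  G black
  J gray
    K gray
      O gray
        M gray
          M→G: G black — skip
          M→K: K is gray → back edge
First back edge: M → K.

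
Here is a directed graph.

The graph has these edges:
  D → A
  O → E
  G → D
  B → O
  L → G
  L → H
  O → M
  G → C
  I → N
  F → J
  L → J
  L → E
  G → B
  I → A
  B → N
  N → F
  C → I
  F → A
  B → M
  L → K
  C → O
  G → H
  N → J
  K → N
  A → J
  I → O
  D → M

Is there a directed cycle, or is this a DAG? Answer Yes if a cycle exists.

DFS with white/gray/black marking, starting from H:
H gray
H black
A gray
  J gray
  J black
A black
B gray
  M gray
  M black
  O gray
    O→M: M black — skip
    E gray
    E black
  O black
  N gray
    N→J: J black — skip
    F gray
      F→J: J black — skip
      F→A: A black — skip
    F black
  N black
B black
C gray
  I gray
    I→A: A black — skip
    I→N: N black — skip
    I→O: O black — skip
  I black
  C→O: O black — skip
C black
D gray
  D→A: A black — skip
  D→M: M black — skip
D black
G gray
  G→B: B black — skip
  G→C: C black — skip
  G→D: D black — skip
  G→H: H black — skip
G black
K gray
  K→N: N black — skip
K black
L gray
  L→G: G black — skip
  L→E: E black — skip
  L→J: J black — skip
  L→K: K black — skip
  L→H: H black — skip
L black
Every edge goes to a white or black vertex — no back edge, so the graph is acyclic.

No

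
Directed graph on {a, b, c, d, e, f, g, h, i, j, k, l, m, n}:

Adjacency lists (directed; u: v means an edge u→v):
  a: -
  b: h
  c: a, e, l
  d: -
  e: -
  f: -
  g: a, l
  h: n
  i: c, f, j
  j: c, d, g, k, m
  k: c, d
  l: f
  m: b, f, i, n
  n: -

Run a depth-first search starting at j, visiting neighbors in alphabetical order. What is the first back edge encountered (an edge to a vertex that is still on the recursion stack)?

i->j

DFS from j (visiting neighbors in alphabetical order); mark gray on enter, black on exit:
j gray
  c gray
    a gray
    a black
    e gray
    e black
    l gray
      f gray
      f black
    l black
  c black
  d gray
  d black
  g gray
    g→a: a black — skip
    g→l: l black — skip
  g black
  k gray
    k→c: c black — skip
    k→d: d black — skip
  k black
  m gray
    b gray
      h gray
        n gray
        n black
      h black
    b black
    m→f: f black — skip
    i gray
      i→c: c black — skip
      i→f: f black — skip
      i→j: j is gray → back edge
First back edge: i → j.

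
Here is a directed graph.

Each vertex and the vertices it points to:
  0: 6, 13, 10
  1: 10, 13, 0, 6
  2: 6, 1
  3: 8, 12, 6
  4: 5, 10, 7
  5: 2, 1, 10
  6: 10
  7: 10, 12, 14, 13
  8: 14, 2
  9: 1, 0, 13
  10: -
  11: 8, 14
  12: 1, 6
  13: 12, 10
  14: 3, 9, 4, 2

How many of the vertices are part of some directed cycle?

A vertex is on a directed cycle iff it belongs to a strongly connected component of size ≥ 2 (or has a self-loop).
The vertices on cycles are {0, 1, 3, 4, 7, 8, 12, 13, 14} — 9 in total.

9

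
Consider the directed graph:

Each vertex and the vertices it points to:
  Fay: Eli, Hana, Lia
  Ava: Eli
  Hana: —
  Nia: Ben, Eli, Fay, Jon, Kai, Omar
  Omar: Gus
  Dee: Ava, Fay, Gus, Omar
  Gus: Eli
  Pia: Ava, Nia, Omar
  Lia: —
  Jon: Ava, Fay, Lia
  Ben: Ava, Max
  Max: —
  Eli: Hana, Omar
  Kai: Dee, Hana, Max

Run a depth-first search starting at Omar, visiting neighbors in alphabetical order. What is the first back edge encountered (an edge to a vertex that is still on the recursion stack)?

DFS from Omar (visiting neighbors in alphabetical order); mark gray on enter, black on exit:
Omar gray
  Gus gray
    Eli gray
      Hana gray
      Hana black
      Eli→Omar: Omar is gray → back edge
First back edge: Eli → Omar.

Eli->Omar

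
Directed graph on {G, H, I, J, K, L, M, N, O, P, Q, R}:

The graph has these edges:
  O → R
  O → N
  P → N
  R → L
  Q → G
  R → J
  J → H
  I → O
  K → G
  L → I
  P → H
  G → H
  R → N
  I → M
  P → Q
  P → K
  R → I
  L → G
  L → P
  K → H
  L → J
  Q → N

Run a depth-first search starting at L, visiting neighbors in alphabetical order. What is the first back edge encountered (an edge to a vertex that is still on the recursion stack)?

DFS from L (visiting neighbors in alphabetical order); mark gray on enter, black on exit:
L gray
  G gray
    H gray
    H black
  G black
  I gray
    M gray
    M black
    O gray
      N gray
      N black
      R gray
        R→I: I is gray → back edge
First back edge: R → I.

R->I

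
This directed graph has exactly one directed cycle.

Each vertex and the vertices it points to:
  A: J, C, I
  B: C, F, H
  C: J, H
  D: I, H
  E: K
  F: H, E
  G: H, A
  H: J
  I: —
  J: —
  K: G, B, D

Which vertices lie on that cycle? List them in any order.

B, E, F, K

DFS with gray/black marking from K:
K gray
  G gray
    H gray
      J gray
      J black
    H black
    A gray
      A→J: J black — skip
      C gray
        C→J: J black — skip
        C→H: H black — skip
      C black
      I gray
      I black
    A black
  G black
  B gray
    B→C: C black — skip
    F gray
      F→H: H black — skip
      E gray
        E→K: K is gray → back edge
Back edge closes the cycle K → B → F → E → K; its vertices are {B, E, F, K}.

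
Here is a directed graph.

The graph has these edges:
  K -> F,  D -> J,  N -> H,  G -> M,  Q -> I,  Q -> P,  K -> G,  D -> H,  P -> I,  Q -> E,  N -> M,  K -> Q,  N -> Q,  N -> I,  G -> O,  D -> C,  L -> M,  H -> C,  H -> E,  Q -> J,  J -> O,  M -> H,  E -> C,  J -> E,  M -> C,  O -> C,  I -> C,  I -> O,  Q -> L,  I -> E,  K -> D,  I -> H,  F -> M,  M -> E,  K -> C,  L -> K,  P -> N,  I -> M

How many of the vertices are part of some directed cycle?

5

A vertex is on a directed cycle iff it belongs to a strongly connected component of size ≥ 2 (or has a self-loop).
The vertices on cycles are {K, L, N, P, Q} — 5 in total.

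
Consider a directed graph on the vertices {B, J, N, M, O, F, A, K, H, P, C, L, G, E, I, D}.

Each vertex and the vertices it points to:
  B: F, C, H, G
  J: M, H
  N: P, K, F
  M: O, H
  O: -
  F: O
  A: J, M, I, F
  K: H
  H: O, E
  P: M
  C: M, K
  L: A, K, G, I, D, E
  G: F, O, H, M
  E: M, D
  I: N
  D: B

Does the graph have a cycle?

DFS with white/gray/black marking, starting from E:
E gray
  M gray
    O gray
    O black
    H gray
      H→O: O black — skip
      H→E: E is gray → back edge
Back edge found, so a cycle exists: E → M → H → E.

Yes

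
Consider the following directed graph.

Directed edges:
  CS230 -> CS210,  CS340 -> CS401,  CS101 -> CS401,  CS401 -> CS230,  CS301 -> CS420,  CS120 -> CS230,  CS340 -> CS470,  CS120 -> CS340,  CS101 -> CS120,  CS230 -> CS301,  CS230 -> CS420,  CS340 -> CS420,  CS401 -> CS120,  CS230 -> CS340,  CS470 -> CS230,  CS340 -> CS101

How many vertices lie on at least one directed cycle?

A vertex is on a directed cycle iff it belongs to a strongly connected component of size ≥ 2 (or has a self-loop).
The vertices on cycles are {CS101, CS120, CS230, CS340, CS401, CS470} — 6 in total.

6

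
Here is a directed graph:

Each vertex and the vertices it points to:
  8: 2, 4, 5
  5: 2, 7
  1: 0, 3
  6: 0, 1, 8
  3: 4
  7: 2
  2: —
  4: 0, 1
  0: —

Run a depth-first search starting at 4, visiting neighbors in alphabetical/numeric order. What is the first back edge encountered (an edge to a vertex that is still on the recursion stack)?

3->4

DFS from 4 (visiting neighbors in alphabetical/numeric order); mark gray on enter, black on exit:
4 gray
  0 gray
  0 black
  1 gray
    1→0: 0 black — skip
    3 gray
      3→4: 4 is gray → back edge
First back edge: 3 → 4.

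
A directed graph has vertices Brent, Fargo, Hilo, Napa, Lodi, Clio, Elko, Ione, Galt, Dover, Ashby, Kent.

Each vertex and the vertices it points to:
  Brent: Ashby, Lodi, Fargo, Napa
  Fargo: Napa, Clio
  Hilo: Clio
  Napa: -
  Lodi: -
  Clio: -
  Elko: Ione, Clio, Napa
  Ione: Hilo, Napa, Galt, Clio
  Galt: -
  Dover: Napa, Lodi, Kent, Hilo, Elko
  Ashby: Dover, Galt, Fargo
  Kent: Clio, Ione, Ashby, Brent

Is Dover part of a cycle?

Yes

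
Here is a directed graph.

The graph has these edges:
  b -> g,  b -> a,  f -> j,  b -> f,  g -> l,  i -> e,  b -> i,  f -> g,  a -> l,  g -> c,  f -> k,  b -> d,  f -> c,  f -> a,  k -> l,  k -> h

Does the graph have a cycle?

No

DFS with white/gray/black marking, starting from g:
g gray
  c gray
  c black
  l gray
  l black
g black
a gray
  a→l: l black — skip
a black
b gray
  b→g: g black — skip
  d gray
  d black
  b→a: a black — skip
  i gray
    e gray
    e black
  i black
  f gray
    k gray
      h gray
      h black
      k→l: l black — skip
    k black
    j gray
    j black
    f→c: c black — skip
    f→a: a black — skip
    f→g: g black — skip
  f black
b black
Every edge goes to a white or black vertex — no back edge, so the graph is acyclic.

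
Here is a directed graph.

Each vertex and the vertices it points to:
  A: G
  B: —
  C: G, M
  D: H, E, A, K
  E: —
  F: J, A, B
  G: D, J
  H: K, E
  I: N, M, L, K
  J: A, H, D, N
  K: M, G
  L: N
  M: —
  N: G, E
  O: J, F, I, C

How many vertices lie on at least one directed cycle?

7

A vertex is on a directed cycle iff it belongs to a strongly connected component of size ≥ 2 (or has a self-loop).
The vertices on cycles are {A, D, G, H, J, K, N} — 7 in total.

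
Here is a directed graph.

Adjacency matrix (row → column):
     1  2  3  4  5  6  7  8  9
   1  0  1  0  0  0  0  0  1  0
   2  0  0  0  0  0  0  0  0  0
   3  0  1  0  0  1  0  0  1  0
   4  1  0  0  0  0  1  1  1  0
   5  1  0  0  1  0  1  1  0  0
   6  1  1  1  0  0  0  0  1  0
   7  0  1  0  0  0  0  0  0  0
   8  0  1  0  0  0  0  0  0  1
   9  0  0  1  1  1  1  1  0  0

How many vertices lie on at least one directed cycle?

7

A vertex is on a directed cycle iff it belongs to a strongly connected component of size ≥ 2 (or has a self-loop).
The vertices on cycles are {1, 3, 4, 5, 6, 8, 9} — 7 in total.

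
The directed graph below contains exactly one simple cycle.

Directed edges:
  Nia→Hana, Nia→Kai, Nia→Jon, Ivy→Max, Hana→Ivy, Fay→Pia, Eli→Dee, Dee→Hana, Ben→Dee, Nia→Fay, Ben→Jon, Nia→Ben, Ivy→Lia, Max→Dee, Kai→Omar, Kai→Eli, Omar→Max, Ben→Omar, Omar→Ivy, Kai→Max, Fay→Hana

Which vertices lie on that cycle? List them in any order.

Dee, Ivy, Max, Hana

DFS with gray/black marking from Hana:
Hana gray
  Ivy gray
    Max gray
      Dee gray
        Dee→Hana: Hana is gray → back edge
Back edge closes the cycle Hana → Ivy → Max → Dee → Hana; its vertices are {Dee, Ivy, Max, Hana}.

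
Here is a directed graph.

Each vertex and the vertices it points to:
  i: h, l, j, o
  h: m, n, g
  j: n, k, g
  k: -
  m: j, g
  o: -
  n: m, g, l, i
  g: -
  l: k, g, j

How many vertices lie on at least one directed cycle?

6

A vertex is on a directed cycle iff it belongs to a strongly connected component of size ≥ 2 (or has a self-loop).
The vertices on cycles are {h, i, j, l, m, n} — 6 in total.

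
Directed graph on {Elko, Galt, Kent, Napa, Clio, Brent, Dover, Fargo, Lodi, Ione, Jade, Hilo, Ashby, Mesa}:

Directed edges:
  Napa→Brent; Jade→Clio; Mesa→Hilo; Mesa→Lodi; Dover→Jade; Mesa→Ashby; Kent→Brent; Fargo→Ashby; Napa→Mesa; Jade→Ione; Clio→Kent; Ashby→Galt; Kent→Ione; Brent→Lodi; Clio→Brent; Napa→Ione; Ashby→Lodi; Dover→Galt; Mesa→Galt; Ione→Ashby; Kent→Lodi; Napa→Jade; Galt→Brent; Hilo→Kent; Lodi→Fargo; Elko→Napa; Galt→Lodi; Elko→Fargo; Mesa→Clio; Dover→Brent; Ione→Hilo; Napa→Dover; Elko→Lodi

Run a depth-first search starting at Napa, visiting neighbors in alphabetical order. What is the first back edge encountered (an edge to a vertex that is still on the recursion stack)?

Galt→Brent

DFS from Napa (visiting neighbors in alphabetical order); mark gray on enter, black on exit:
Napa gray
  Brent gray
    Lodi gray
      Fargo gray
        Ashby gray
          Galt gray
            Galt→Brent: Brent is gray → back edge
First back edge: Galt → Brent.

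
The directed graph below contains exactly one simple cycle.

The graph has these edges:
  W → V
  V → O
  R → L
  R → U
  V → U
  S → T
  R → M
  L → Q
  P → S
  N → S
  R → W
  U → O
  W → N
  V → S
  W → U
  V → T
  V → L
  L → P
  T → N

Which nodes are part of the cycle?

N, S, T

DFS with gray/black marking from N:
N gray
  S gray
    T gray
      T→N: N is gray → back edge
Back edge closes the cycle N → S → T → N; its vertices are {N, S, T}.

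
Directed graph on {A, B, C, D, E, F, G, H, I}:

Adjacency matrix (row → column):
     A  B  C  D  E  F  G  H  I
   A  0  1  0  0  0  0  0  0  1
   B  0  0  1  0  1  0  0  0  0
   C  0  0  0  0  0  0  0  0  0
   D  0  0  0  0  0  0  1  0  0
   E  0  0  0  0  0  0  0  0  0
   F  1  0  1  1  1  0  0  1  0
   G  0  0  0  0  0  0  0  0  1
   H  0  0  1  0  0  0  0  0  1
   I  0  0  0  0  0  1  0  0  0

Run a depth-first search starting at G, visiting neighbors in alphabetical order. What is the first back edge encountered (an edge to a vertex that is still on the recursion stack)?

A->I

DFS from G (visiting neighbors in alphabetical order); mark gray on enter, black on exit:
G gray
  I gray
    F gray
      A gray
        B gray
          C gray
          C black
          E gray
          E black
        B black
        A→I: I is gray → back edge
First back edge: A → I.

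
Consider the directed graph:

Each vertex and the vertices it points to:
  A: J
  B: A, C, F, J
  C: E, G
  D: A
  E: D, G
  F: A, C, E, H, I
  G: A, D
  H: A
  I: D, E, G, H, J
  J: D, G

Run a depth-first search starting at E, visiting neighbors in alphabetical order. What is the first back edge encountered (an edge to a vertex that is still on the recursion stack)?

J->D

DFS from E (visiting neighbors in alphabetical order); mark gray on enter, black on exit:
E gray
  D gray
    A gray
      J gray
        J→D: D is gray → back edge
First back edge: J → D.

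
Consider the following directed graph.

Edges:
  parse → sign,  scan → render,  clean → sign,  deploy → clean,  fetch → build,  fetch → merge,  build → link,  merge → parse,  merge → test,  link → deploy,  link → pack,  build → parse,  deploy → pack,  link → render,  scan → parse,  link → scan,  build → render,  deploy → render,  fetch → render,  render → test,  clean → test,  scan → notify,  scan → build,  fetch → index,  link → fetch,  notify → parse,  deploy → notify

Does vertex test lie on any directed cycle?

No

test lies on a cycle iff there is a path from test back to itself.
Exploring from test, it never reaches itself; equivalently, its strongly connected component is a singleton.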